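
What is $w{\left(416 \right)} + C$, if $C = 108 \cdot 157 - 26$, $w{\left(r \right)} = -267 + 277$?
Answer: $16940$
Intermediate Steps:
$w{\left(r \right)} = 10$
$C = 16930$ ($C = 16956 - 26 = 16930$)
$w{\left(416 \right)} + C = 10 + 16930 = 16940$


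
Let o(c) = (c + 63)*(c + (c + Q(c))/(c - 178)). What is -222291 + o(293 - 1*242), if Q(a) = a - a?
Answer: -27498393/127 ≈ -2.1652e+5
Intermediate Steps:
Q(a) = 0
o(c) = (63 + c)*(c + c/(-178 + c)) (o(c) = (c + 63)*(c + (c + 0)/(c - 178)) = (63 + c)*(c + c/(-178 + c)))
-222291 + o(293 - 1*242) = -222291 + (293 - 1*242)*(-11151 + (293 - 1*242)**2 - 114*(293 - 1*242))/(-178 + (293 - 1*242)) = -222291 + (293 - 242)*(-11151 + (293 - 242)**2 - 114*(293 - 242))/(-178 + (293 - 242)) = -222291 + 51*(-11151 + 51**2 - 114*51)/(-178 + 51) = -222291 + 51*(-11151 + 2601 - 5814)/(-127) = -222291 + 51*(-1/127)*(-14364) = -222291 + 732564/127 = -27498393/127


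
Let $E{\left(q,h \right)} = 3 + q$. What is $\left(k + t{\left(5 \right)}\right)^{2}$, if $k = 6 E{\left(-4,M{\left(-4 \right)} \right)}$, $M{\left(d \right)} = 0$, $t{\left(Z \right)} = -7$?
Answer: $169$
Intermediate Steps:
$k = -6$ ($k = 6 \left(3 - 4\right) = 6 \left(-1\right) = -6$)
$\left(k + t{\left(5 \right)}\right)^{2} = \left(-6 - 7\right)^{2} = \left(-13\right)^{2} = 169$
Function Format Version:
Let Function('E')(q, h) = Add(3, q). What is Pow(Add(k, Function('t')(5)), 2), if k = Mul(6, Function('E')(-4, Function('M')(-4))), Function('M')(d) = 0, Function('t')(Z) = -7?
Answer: 169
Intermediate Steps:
k = -6 (k = Mul(6, Add(3, -4)) = Mul(6, -1) = -6)
Pow(Add(k, Function('t')(5)), 2) = Pow(Add(-6, -7), 2) = Pow(-13, 2) = 169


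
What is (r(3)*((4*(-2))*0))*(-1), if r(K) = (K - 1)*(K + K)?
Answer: 0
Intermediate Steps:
r(K) = 2*K*(-1 + K) (r(K) = (-1 + K)*(2*K) = 2*K*(-1 + K))
(r(3)*((4*(-2))*0))*(-1) = ((2*3*(-1 + 3))*((4*(-2))*0))*(-1) = ((2*3*2)*(-8*0))*(-1) = (12*0)*(-1) = 0*(-1) = 0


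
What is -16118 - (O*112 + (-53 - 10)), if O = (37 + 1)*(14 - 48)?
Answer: 128649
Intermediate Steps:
O = -1292 (O = 38*(-34) = -1292)
-16118 - (O*112 + (-53 - 10)) = -16118 - (-1292*112 + (-53 - 10)) = -16118 - (-144704 - 63) = -16118 - 1*(-144767) = -16118 + 144767 = 128649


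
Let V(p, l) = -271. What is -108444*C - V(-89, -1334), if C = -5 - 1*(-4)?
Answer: 108715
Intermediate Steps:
C = -1 (C = -5 + 4 = -1)
-108444*C - V(-89, -1334) = -108444*(-1) - 1*(-271) = 108444 + 271 = 108715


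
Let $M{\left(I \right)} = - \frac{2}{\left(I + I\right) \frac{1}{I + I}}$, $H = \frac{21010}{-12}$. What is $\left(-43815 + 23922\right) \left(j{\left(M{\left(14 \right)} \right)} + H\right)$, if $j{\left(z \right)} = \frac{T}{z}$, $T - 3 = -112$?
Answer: $33745159$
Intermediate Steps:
$T = -109$ ($T = 3 - 112 = -109$)
$H = - \frac{10505}{6}$ ($H = 21010 \left(- \frac{1}{12}\right) = - \frac{10505}{6} \approx -1750.8$)
$M{\left(I \right)} = -2$ ($M{\left(I \right)} = - \frac{2}{2 I \frac{1}{2 I}} = - \frac{2}{1} = \left(-2\right) 1 = -2$)
$j{\left(z \right)} = - \frac{109}{z}$
$\left(-43815 + 23922\right) \left(j{\left(M{\left(14 \right)} \right)} + H\right) = \left(-43815 + 23922\right) \left(- \frac{109}{-2} - \frac{10505}{6}\right) = - 19893 \left(\left(-109\right) \left(- \frac{1}{2}\right) - \frac{10505}{6}\right) = - 19893 \left(\frac{109}{2} - \frac{10505}{6}\right) = \left(-19893\right) \left(- \frac{5089}{3}\right) = 33745159$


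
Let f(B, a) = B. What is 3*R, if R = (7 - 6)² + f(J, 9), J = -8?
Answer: -21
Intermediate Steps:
R = -7 (R = (7 - 6)² - 8 = 1² - 8 = 1 - 8 = -7)
3*R = 3*(-7) = -21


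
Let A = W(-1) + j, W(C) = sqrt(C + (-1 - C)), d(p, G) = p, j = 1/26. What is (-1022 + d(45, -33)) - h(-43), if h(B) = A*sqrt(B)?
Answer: -977 + sqrt(43)*(26 - I)/26 ≈ -970.44 - 0.25221*I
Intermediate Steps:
j = 1/26 ≈ 0.038462
W(C) = I (W(C) = sqrt(-1) = I)
A = 1/26 + I (A = I + 1/26 = 1/26 + I ≈ 0.038462 + 1.0*I)
h(B) = sqrt(B)*(1/26 + I) (h(B) = (1/26 + I)*sqrt(B) = sqrt(B)*(1/26 + I))
(-1022 + d(45, -33)) - h(-43) = (-1022 + 45) - sqrt(-43)*(1/26 + I) = -977 - I*sqrt(43)*(1/26 + I)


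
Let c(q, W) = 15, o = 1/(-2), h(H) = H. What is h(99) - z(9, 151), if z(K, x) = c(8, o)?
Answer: 84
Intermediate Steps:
o = -½ ≈ -0.50000
z(K, x) = 15
h(99) - z(9, 151) = 99 - 1*15 = 99 - 15 = 84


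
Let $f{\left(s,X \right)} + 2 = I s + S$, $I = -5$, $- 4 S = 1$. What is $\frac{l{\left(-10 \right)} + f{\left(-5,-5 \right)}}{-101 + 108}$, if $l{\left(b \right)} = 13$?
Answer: $\frac{143}{28} \approx 5.1071$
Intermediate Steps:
$S = - \frac{1}{4}$ ($S = \left(- \frac{1}{4}\right) 1 = - \frac{1}{4} \approx -0.25$)
$f{\left(s,X \right)} = - \frac{9}{4} - 5 s$ ($f{\left(s,X \right)} = -2 - \left(\frac{1}{4} + 5 s\right) = - \frac{9}{4} - 5 s$)
$\frac{l{\left(-10 \right)} + f{\left(-5,-5 \right)}}{-101 + 108} = \frac{13 - - \frac{91}{4}}{-101 + 108} = \frac{13 + \left(- \frac{9}{4} + 25\right)}{7} = \left(13 + \frac{91}{4}\right) \frac{1}{7} = \frac{143}{4} \cdot \frac{1}{7} = \frac{143}{28}$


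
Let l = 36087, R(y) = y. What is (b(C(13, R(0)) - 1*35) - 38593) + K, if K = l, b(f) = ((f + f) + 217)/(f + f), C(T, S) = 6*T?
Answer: -215213/86 ≈ -2502.5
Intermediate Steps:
b(f) = (217 + 2*f)/(2*f) (b(f) = (2*f + 217)/((2*f)) = (217 + 2*f)*(1/(2*f)) = (217 + 2*f)/(2*f))
K = 36087
(b(C(13, R(0)) - 1*35) - 38593) + K = ((217/2 + (6*13 - 1*35))/(6*13 - 1*35) - 38593) + 36087 = ((217/2 + (78 - 35))/(78 - 35) - 38593) + 36087 = ((217/2 + 43)/43 - 38593) + 36087 = ((1/43)*(303/2) - 38593) + 36087 = (303/86 - 38593) + 36087 = -3318695/86 + 36087 = -215213/86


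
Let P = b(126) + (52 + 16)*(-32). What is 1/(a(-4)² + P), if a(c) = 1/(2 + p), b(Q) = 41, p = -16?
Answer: -196/418459 ≈ -0.00046839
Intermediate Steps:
a(c) = -1/14 (a(c) = 1/(2 - 16) = 1/(-14) = -1/14)
P = -2135 (P = 41 + (52 + 16)*(-32) = 41 + 68*(-32) = 41 - 2176 = -2135)
1/(a(-4)² + P) = 1/((-1/14)² - 2135) = 1/(1/196 - 2135) = 1/(-418459/196) = -196/418459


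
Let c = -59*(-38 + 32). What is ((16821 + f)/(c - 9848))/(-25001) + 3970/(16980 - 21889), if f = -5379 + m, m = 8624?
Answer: -471109343593/582598878023 ≈ -0.80863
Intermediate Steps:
c = 354 (c = -59*(-6) = 354)
f = 3245 (f = -5379 + 8624 = 3245)
((16821 + f)/(c - 9848))/(-25001) + 3970/(16980 - 21889) = ((16821 + 3245)/(354 - 9848))/(-25001) + 3970/(16980 - 21889) = (20066/(-9494))*(-1/25001) + 3970/(-4909) = (20066*(-1/9494))*(-1/25001) + 3970*(-1/4909) = -10033/4747*(-1/25001) - 3970/4909 = 10033/118679747 - 3970/4909 = -471109343593/582598878023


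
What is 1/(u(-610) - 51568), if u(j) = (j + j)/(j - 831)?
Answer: -1441/74308268 ≈ -1.9392e-5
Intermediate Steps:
u(j) = 2*j/(-831 + j) (u(j) = (2*j)/(-831 + j) = 2*j/(-831 + j))
1/(u(-610) - 51568) = 1/(2*(-610)/(-831 - 610) - 51568) = 1/(2*(-610)/(-1441) - 51568) = 1/(2*(-610)*(-1/1441) - 51568) = 1/(1220/1441 - 51568) = 1/(-74308268/1441) = -1441/74308268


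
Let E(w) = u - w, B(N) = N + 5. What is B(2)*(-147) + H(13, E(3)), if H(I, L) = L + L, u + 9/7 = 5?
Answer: -7193/7 ≈ -1027.6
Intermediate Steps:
B(N) = 5 + N
u = 26/7 (u = -9/7 + 5 = 26/7 ≈ 3.7143)
E(w) = 26/7 - w
H(I, L) = 2*L
B(2)*(-147) + H(13, E(3)) = (5 + 2)*(-147) + 2*(26/7 - 1*3) = 7*(-147) + 2*(26/7 - 3) = -1029 + 2*(5/7) = -1029 + 10/7 = -7193/7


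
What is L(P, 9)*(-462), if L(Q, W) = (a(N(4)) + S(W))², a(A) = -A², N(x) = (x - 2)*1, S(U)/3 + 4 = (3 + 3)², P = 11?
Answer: -3910368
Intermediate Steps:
S(U) = 96 (S(U) = -12 + 3*(3 + 3)² = -12 + 3*6² = -12 + 3*36 = -12 + 108 = 96)
N(x) = -2 + x (N(x) = (-2 + x)*1 = -2 + x)
L(Q, W) = 8464 (L(Q, W) = (-(-2 + 4)² + 96)² = (-1*2² + 96)² = (-1*4 + 96)² = (-4 + 96)² = 92² = 8464)
L(P, 9)*(-462) = 8464*(-462) = -3910368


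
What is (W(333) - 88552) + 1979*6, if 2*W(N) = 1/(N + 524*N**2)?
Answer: -8910929653163/116212338 ≈ -76678.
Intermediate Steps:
W(N) = 1/(2*(N + 524*N**2))
(W(333) - 88552) + 1979*6 = ((1/2)/(333*(1 + 524*333)) - 88552) + 1979*6 = ((1/2)*(1/333)/(1 + 174492) - 88552) + 11874 = ((1/2)*(1/333)/174493 - 88552) + 11874 = ((1/2)*(1/333)*(1/174493) - 88552) + 11874 = (1/116212338 - 88552) + 11874 = -10290834954575/116212338 + 11874 = -8910929653163/116212338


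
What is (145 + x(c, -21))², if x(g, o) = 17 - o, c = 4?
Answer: 33489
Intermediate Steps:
(145 + x(c, -21))² = (145 + (17 - 1*(-21)))² = (145 + (17 + 21))² = (145 + 38)² = 183² = 33489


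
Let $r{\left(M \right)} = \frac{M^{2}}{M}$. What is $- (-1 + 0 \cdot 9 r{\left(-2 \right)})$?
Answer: $1$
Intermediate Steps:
$r{\left(M \right)} = M$
$- (-1 + 0 \cdot 9 r{\left(-2 \right)}) = - (-1 + 0 \cdot 9 \left(-2\right)) = - (-1 + 0 \left(-2\right)) = - (-1 + 0) = \left(-1\right) \left(-1\right) = 1$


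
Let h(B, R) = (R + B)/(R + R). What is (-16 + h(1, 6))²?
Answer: 34225/144 ≈ 237.67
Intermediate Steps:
h(B, R) = (B + R)/(2*R) (h(B, R) = (B + R)/((2*R)) = (B + R)*(1/(2*R)) = (B + R)/(2*R))
(-16 + h(1, 6))² = (-16 + (½)*(1 + 6)/6)² = (-16 + (½)*(⅙)*7)² = (-16 + 7/12)² = (-185/12)² = 34225/144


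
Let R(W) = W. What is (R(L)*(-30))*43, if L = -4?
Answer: 5160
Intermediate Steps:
(R(L)*(-30))*43 = -4*(-30)*43 = 120*43 = 5160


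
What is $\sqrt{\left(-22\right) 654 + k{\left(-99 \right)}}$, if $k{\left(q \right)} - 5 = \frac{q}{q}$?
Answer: $3 i \sqrt{1598} \approx 119.92 i$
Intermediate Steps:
$k{\left(q \right)} = 6$ ($k{\left(q \right)} = 5 + \frac{q}{q} = 5 + 1 = 6$)
$\sqrt{\left(-22\right) 654 + k{\left(-99 \right)}} = \sqrt{\left(-22\right) 654 + 6} = \sqrt{-14388 + 6} = \sqrt{-14382} = 3 i \sqrt{1598}$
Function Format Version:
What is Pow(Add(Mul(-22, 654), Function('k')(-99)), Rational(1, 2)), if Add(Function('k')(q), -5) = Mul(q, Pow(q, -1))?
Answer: Mul(3, I, Pow(1598, Rational(1, 2))) ≈ Mul(119.92, I)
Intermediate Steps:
Function('k')(q) = 6 (Function('k')(q) = Add(5, Mul(q, Pow(q, -1))) = Add(5, 1) = 6)
Pow(Add(Mul(-22, 654), Function('k')(-99)), Rational(1, 2)) = Pow(Add(Mul(-22, 654), 6), Rational(1, 2)) = Pow(Add(-14388, 6), Rational(1, 2)) = Pow(-14382, Rational(1, 2)) = Mul(3, I, Pow(1598, Rational(1, 2)))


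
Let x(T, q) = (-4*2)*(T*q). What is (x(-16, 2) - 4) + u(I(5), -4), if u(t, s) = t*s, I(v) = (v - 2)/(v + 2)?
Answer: 1752/7 ≈ 250.29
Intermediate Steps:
I(v) = (-2 + v)/(2 + v)
x(T, q) = -8*T*q
u(t, s) = s*t
(x(-16, 2) - 4) + u(I(5), -4) = (-8*(-16)*2 - 4) - 4*(-2 + 5)/(2 + 5) = (256 - 4) - 4*3/7 = 252 - 4*3/7 = 252 - 12/7 = 1752/7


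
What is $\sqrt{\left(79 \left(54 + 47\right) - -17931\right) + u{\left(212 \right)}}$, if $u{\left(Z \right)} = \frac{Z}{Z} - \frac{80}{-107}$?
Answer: $\frac{\sqrt{296663599}}{107} \approx 160.97$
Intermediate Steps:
$u{\left(Z \right)} = \frac{187}{107}$ ($u{\left(Z \right)} = 1 - - \frac{80}{107} = 1 + \frac{80}{107} = \frac{187}{107}$)
$\sqrt{\left(79 \left(54 + 47\right) - -17931\right) + u{\left(212 \right)}} = \sqrt{\left(79 \left(54 + 47\right) - -17931\right) + \frac{187}{107}} = \sqrt{\left(79 \cdot 101 + 17931\right) + \frac{187}{107}} = \sqrt{\left(7979 + 17931\right) + \frac{187}{107}} = \sqrt{25910 + \frac{187}{107}} = \sqrt{\frac{2772557}{107}} = \frac{\sqrt{296663599}}{107}$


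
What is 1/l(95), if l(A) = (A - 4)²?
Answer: 1/8281 ≈ 0.00012076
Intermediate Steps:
l(A) = (-4 + A)²
1/l(95) = 1/((-4 + 95)²) = 1/(91²) = 1/8281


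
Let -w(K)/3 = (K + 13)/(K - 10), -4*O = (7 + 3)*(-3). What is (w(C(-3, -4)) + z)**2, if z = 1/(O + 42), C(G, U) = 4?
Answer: 2845969/39204 ≈ 72.594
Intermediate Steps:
O = 15/2 (O = -(7 + 3)*(-3)/4 = -5*(-3)/2 = -1/4*(-30) = 15/2 ≈ 7.5000)
w(K) = -3*(13 + K)/(-10 + K) (w(K) = -3*(K + 13)/(K - 10) = -3*(13 + K)/(-10 + K))
z = 2/99 (z = 1/(15/2 + 42) = 1/(99/2) = 2/99 ≈ 0.020202)
(w(C(-3, -4)) + z)**2 = (3*(-13 - 1*4)/(-10 + 4) + 2/99)**2 = (3*(-13 - 4)/(-6) + 2/99)**2 = (3*(-1/6)*(-17) + 2/99)**2 = (17/2 + 2/99)**2 = (1687/198)**2 = 2845969/39204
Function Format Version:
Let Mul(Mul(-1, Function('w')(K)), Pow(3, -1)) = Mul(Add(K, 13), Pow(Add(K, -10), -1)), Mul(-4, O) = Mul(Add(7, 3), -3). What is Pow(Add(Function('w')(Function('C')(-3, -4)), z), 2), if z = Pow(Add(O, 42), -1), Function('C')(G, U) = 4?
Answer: Rational(2845969, 39204) ≈ 72.594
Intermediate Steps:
O = Rational(15, 2) (O = Mul(Rational(-1, 4), Mul(Add(7, 3), -3)) = Mul(Rational(-1, 4), Mul(10, -3)) = Mul(Rational(-1, 4), -30) = Rational(15, 2) ≈ 7.5000)
Function('w')(K) = Mul(-3, Pow(Add(-10, K), -1), Add(13, K)) (Function('w')(K) = Mul(-3, Mul(Add(K, 13), Pow(Add(K, -10), -1))) = Mul(-3, Mul(Add(13, K), Pow(Add(-10, K), -1))) = Mul(-3, Mul(Pow(Add(-10, K), -1), Add(13, K))) = Mul(-3, Pow(Add(-10, K), -1), Add(13, K)))
z = Rational(2, 99) (z = Pow(Add(Rational(15, 2), 42), -1) = Pow(Rational(99, 2), -1) = Rational(2, 99) ≈ 0.020202)
Pow(Add(Function('w')(Function('C')(-3, -4)), z), 2) = Pow(Add(Mul(3, Pow(Add(-10, 4), -1), Add(-13, Mul(-1, 4))), Rational(2, 99)), 2) = Pow(Add(Mul(3, Pow(-6, -1), Add(-13, -4)), Rational(2, 99)), 2) = Pow(Add(Mul(3, Rational(-1, 6), -17), Rational(2, 99)), 2) = Pow(Add(Rational(17, 2), Rational(2, 99)), 2) = Pow(Rational(1687, 198), 2) = Rational(2845969, 39204)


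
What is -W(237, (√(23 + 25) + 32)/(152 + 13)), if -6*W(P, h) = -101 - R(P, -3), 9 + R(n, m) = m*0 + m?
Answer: -89/6 ≈ -14.833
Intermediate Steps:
R(n, m) = -9 + m (R(n, m) = -9 + (m*0 + m) = -9 + (0 + m) = -9 + m)
W(P, h) = 89/6 (W(P, h) = -(-101 - (-9 - 3))/6 = -(-101 - 1*(-12))/6 = -(-101 + 12)/6 = -⅙*(-89) = 89/6)
-W(237, (√(23 + 25) + 32)/(152 + 13)) = -1*89/6 = -89/6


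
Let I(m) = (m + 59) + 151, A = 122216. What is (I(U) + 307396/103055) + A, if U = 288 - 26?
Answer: 12643919236/103055 ≈ 1.2269e+5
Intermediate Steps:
U = 262
I(m) = 210 + m (I(m) = (59 + m) + 151 = 210 + m)
(I(U) + 307396/103055) + A = ((210 + 262) + 307396/103055) + 122216 = (472 + 307396*(1/103055)) + 122216 = (472 + 307396/103055) + 122216 = 48949356/103055 + 122216 = 12643919236/103055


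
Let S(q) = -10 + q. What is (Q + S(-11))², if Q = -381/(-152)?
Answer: 7901721/23104 ≈ 342.01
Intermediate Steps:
Q = 381/152 (Q = -381*(-1/152) = 381/152 ≈ 2.5066)
(Q + S(-11))² = (381/152 + (-10 - 11))² = (381/152 - 21)² = (-2811/152)² = 7901721/23104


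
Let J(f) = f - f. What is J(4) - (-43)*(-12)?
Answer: -516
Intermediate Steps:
J(f) = 0
J(4) - (-43)*(-12) = 0 - (-43)*(-12) = 0 - 1*516 = 0 - 516 = -516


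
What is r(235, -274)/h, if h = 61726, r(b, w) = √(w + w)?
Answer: I*√137/30863 ≈ 0.00037925*I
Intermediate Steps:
r(b, w) = √2*√w (r(b, w) = √(2*w) = √2*√w)
r(235, -274)/h = (√2*√(-274))/61726 = (√2*(I*√274))*(1/61726) = (2*I*√137)*(1/61726) = I*√137/30863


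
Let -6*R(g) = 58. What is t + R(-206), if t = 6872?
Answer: 20587/3 ≈ 6862.3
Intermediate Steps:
R(g) = -29/3 (R(g) = -⅙*58 = -29/3)
t + R(-206) = 6872 - 29/3 = 20587/3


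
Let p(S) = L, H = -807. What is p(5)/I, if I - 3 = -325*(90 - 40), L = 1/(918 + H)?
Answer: -1/1803417 ≈ -5.5450e-7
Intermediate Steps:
L = 1/111 (L = 1/(918 - 807) = 1/111 ≈ 0.0090090)
p(S) = 1/111
I = -16247 (I = 3 - 325*(90 - 40) = 3 - 325*50 = 3 - 16250 = -16247)
p(5)/I = (1/111)/(-16247) = (1/111)*(-1/16247) = -1/1803417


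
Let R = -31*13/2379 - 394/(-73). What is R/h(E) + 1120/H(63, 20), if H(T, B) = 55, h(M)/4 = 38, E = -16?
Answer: 455615461/22336248 ≈ 20.398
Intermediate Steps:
h(M) = 152 (h(M) = 4*38 = 152)
R = 69839/13359 (R = -403*1/2379 - 394*(-1/73) = -31/183 + 394/73 = 69839/13359 ≈ 5.2279)
R/h(E) + 1120/H(63, 20) = (69839/13359)/152 + 1120/55 = (69839/13359)*(1/152) + 1120*(1/55) = 69839/2030568 + 224/11 = 455615461/22336248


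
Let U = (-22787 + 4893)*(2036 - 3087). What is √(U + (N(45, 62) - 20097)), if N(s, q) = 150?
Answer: √18786647 ≈ 4334.4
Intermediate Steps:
U = 18806594 (U = -17894*(-1051) = 18806594)
√(U + (N(45, 62) - 20097)) = √(18806594 + (150 - 20097)) = √(18806594 - 19947) = √18786647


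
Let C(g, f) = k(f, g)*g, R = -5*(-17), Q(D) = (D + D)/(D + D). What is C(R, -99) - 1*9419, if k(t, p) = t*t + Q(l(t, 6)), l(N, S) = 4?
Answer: 823751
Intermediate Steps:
Q(D) = 1 (Q(D) = (2*D)/((2*D)) = (2*D)*(1/(2*D)) = 1)
k(t, p) = 1 + t² (k(t, p) = t*t + 1 = t² + 1 = 1 + t²)
R = 85
C(g, f) = g*(1 + f²) (C(g, f) = (1 + f²)*g = g*(1 + f²))
C(R, -99) - 1*9419 = 85*(1 + (-99)²) - 1*9419 = 85*(1 + 9801) - 9419 = 85*9802 - 9419 = 833170 - 9419 = 823751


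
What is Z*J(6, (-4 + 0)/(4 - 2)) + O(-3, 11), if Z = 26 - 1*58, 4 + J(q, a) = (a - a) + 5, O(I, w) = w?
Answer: -21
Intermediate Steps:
J(q, a) = 1 (J(q, a) = -4 + ((a - a) + 5) = -4 + (0 + 5) = -4 + 5 = 1)
Z = -32 (Z = 26 - 58 = -32)
Z*J(6, (-4 + 0)/(4 - 2)) + O(-3, 11) = -32*1 + 11 = -32 + 11 = -21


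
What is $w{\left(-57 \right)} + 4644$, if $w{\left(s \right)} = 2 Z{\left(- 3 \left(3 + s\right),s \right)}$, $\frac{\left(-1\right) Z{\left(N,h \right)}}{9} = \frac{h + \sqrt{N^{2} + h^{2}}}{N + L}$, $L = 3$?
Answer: $\frac{255762}{55} - \frac{18 \sqrt{3277}}{55} \approx 4631.5$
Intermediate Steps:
$Z{\left(N,h \right)} = - \frac{9 \left(h + \sqrt{N^{2} + h^{2}}\right)}{3 + N}$ ($Z{\left(N,h \right)} = - 9 \frac{h + \sqrt{N^{2} + h^{2}}}{N + 3} = - 9 \frac{h + \sqrt{N^{2} + h^{2}}}{3 + N} = - \frac{9 \left(h + \sqrt{N^{2} + h^{2}}\right)}{3 + N}$)
$w{\left(s \right)} = \frac{18 \left(- s - \sqrt{s^{2} + \left(-9 - 3 s\right)^{2}}\right)}{-6 - 3 s}$ ($w{\left(s \right)} = 2 \frac{9 \left(- s - \sqrt{\left(- 3 \left(3 + s\right)\right)^{2} + s^{2}}\right)}{3 - 3 \left(3 + s\right)} = 2 \frac{9 \left(- s - \sqrt{\left(-9 - 3 s\right)^{2} + s^{2}}\right)}{3 - \left(9 + 3 s\right)} = 2 \frac{9 \left(- s - \sqrt{s^{2} + \left(-9 - 3 s\right)^{2}}\right)}{-6 - 3 s} = \frac{18 \left(- s - \sqrt{s^{2} + \left(-9 - 3 s\right)^{2}}\right)}{-6 - 3 s}$)
$w{\left(-57 \right)} + 4644 = \frac{6 \left(-57 + \sqrt{\left(-57\right)^{2} + 9 \left(3 - 57\right)^{2}}\right)}{2 - 57} + 4644 = \frac{6 \left(-57 + \sqrt{3249 + 9 \left(-54\right)^{2}}\right)}{-55} + 4644 = 6 \left(- \frac{1}{55}\right) \left(-57 + \sqrt{3249 + 9 \cdot 2916}\right) + 4644 = 6 \left(- \frac{1}{55}\right) \left(-57 + \sqrt{3249 + 26244}\right) + 4644 = 6 \left(- \frac{1}{55}\right) \left(-57 + \sqrt{29493}\right) + 4644 = 6 \left(- \frac{1}{55}\right) \left(-57 + 3 \sqrt{3277}\right) + 4644 = \left(\frac{342}{55} - \frac{18 \sqrt{3277}}{55}\right) + 4644 = \frac{255762}{55} - \frac{18 \sqrt{3277}}{55}$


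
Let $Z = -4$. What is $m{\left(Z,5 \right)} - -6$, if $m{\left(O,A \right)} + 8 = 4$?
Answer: $2$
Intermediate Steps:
$m{\left(O,A \right)} = -4$ ($m{\left(O,A \right)} = -8 + 4 = -4$)
$m{\left(Z,5 \right)} - -6 = -4 - -6 = -4 + 6 = 2$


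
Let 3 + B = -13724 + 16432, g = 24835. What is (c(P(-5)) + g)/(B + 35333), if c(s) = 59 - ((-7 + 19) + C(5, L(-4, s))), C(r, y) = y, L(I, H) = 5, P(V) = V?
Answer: 24877/38038 ≈ 0.65400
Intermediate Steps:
c(s) = 42 (c(s) = 59 - ((-7 + 19) + 5) = 59 - (12 + 5) = 59 - 1*17 = 59 - 17 = 42)
B = 2705 (B = -3 + (-13724 + 16432) = -3 + 2708 = 2705)
(c(P(-5)) + g)/(B + 35333) = (42 + 24835)/(2705 + 35333) = 24877/38038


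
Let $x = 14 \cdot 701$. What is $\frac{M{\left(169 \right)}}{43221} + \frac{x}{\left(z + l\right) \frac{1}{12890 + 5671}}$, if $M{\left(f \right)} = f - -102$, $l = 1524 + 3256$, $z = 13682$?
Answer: $\frac{1312173494456}{132991017} \approx 9866.6$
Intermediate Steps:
$l = 4780$
$M{\left(f \right)} = 102 + f$ ($M{\left(f \right)} = f + 102 = 102 + f$)
$x = 9814$
$\frac{M{\left(169 \right)}}{43221} + \frac{x}{\left(z + l\right) \frac{1}{12890 + 5671}} = \frac{102 + 169}{43221} + \frac{9814}{\left(13682 + 4780\right) \frac{1}{12890 + 5671}} = 271 \cdot \frac{1}{43221} + \frac{9814}{18462 \cdot \frac{1}{18561}} = \frac{271}{43221} + \frac{9814}{18462 \cdot \frac{1}{18561}} = \frac{271}{43221} + \frac{9814}{\frac{6154}{6187}} = \frac{271}{43221} + 9814 \cdot \frac{6187}{6154} = \frac{271}{43221} + \frac{30359609}{3077} = \frac{1312173494456}{132991017}$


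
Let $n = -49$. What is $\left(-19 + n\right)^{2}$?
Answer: $4624$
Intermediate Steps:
$\left(-19 + n\right)^{2} = \left(-19 - 49\right)^{2} = \left(-68\right)^{2} = 4624$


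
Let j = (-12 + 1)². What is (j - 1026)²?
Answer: 819025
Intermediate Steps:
j = 121 (j = (-11)² = 121)
(j - 1026)² = (121 - 1026)² = (-905)² = 819025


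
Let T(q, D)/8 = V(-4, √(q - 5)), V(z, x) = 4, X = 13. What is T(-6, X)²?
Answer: 1024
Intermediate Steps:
T(q, D) = 32 (T(q, D) = 8*4 = 32)
T(-6, X)² = 32² = 1024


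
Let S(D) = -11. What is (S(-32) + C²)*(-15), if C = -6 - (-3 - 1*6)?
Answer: 30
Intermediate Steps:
C = 3 (C = -6 - (-3 - 6) = -6 - 1*(-9) = -6 + 9 = 3)
(S(-32) + C²)*(-15) = (-11 + 3²)*(-15) = (-11 + 9)*(-15) = -2*(-15) = 30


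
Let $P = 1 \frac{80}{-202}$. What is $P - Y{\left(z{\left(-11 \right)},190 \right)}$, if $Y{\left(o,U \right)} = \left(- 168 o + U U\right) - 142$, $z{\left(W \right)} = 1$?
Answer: $- \frac{3614830}{101} \approx -35790.0$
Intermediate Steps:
$Y{\left(o,U \right)} = -142 + U^{2} - 168 o$ ($Y{\left(o,U \right)} = \left(- 168 o + U^{2}\right) - 142 = \left(U^{2} - 168 o\right) - 142 = -142 + U^{2} - 168 o$)
$P = - \frac{40}{101}$ ($P = 1 \cdot 80 \left(- \frac{1}{202}\right) = 1 \left(- \frac{40}{101}\right) = - \frac{40}{101} \approx -0.39604$)
$P - Y{\left(z{\left(-11 \right)},190 \right)} = - \frac{40}{101} - \left(-142 + 190^{2} - 168\right) = - \frac{40}{101} - \left(-142 + 36100 - 168\right) = - \frac{40}{101} - 35790 = - \frac{3614830}{101}$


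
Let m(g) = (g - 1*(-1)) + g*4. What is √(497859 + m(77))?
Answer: √498245 ≈ 705.86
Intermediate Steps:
m(g) = 1 + 5*g (m(g) = (g + 1) + 4*g = (1 + g) + 4*g = 1 + 5*g)
√(497859 + m(77)) = √(497859 + (1 + 5*77)) = √(497859 + (1 + 385)) = √(497859 + 386) = √498245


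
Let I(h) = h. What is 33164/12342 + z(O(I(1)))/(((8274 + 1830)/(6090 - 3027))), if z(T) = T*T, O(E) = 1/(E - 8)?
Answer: 2742861215/1018412472 ≈ 2.6933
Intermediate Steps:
O(E) = 1/(-8 + E)
z(T) = T**2
33164/12342 + z(O(I(1)))/(((8274 + 1830)/(6090 - 3027))) = 33164/12342 + (1/(-8 + 1))**2/(((8274 + 1830)/(6090 - 3027))) = 33164*(1/12342) + (1/(-7))**2/((10104/3063)) = 16582/6171 + (-1/7)**2/((10104*(1/3063))) = 16582/6171 + 1/(49*(3368/1021)) = 16582/6171 + (1/49)*(1021/3368) = 16582/6171 + 1021/165032 = 2742861215/1018412472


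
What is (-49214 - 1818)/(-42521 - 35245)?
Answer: 25516/38883 ≈ 0.65623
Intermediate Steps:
(-49214 - 1818)/(-42521 - 35245) = -51032/(-77766) = -51032*(-1/77766) = 25516/38883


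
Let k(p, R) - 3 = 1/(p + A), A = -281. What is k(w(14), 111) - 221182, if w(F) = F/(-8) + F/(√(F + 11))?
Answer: -1238381241/5599 ≈ -2.2118e+5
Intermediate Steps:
w(F) = -F/8 + F/√(11 + F) (w(F) = F*(-⅛) + F/(√(11 + F)) = -F/8 + F/√(11 + F))
k(p, R) = 3 + 1/(-281 + p) (k(p, R) = 3 + 1/(p - 281) = 3 + 1/(-281 + p))
k(w(14), 111) - 221182 = (-842 + 3*(-⅛*14 + 14/√(11 + 14)))/(-281 + (-⅛*14 + 14/√(11 + 14))) - 221182 = (-842 + 3*(-7/4 + 14/√25))/(-281 + (-7/4 + 14/√25)) - 221182 = (-842 + 3*(-7/4 + 14*(⅕)))/(-281 + (-7/4 + 14*(⅕))) - 221182 = (-842 + 3*(-7/4 + 14/5))/(-281 + (-7/4 + 14/5)) - 221182 = (-842 + 3*(21/20))/(-281 + 21/20) - 221182 = (-842 + 63/20)/(-5599/20) - 221182 = -20/5599*(-16777/20) - 221182 = 16777/5599 - 221182 = -1238381241/5599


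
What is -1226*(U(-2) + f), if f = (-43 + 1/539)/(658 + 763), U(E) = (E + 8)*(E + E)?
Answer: 22564814432/765919 ≈ 29461.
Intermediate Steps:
U(E) = 2*E*(8 + E) (U(E) = (8 + E)*(2*E) = 2*E*(8 + E))
f = -23176/765919 (f = (-43 + 1/539)/1421 = -23176/539*1/1421 = -23176/765919 ≈ -0.030259)
-1226*(U(-2) + f) = -1226*(2*(-2)*(8 - 2) - 23176/765919) = -1226*(2*(-2)*6 - 23176/765919) = -1226*(-24 - 23176/765919) = -1226*(-18405232/765919) = 22564814432/765919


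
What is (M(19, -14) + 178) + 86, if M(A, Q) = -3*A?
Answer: 207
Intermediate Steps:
(M(19, -14) + 178) + 86 = (-3*19 + 178) + 86 = (-57 + 178) + 86 = 121 + 86 = 207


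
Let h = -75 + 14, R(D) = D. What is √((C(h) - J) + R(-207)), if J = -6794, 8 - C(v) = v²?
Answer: √2874 ≈ 53.610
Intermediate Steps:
h = -61
C(v) = 8 - v²
√((C(h) - J) + R(-207)) = √(((8 - 1*(-61)²) - 1*(-6794)) - 207) = √(((8 - 1*3721) + 6794) - 207) = √(((8 - 3721) + 6794) - 207) = √((-3713 + 6794) - 207) = √(3081 - 207) = √2874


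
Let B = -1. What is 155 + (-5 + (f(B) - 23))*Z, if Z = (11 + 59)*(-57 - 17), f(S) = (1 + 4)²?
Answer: 15695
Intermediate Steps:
f(S) = 25 (f(S) = 5² = 25)
Z = -5180 (Z = 70*(-74) = -5180)
155 + (-5 + (f(B) - 23))*Z = 155 + (-5 + (25 - 23))*(-5180) = 155 + (-5 + 2)*(-5180) = 155 - 3*(-5180) = 155 + 15540 = 15695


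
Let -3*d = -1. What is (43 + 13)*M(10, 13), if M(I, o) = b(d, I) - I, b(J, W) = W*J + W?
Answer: 560/3 ≈ 186.67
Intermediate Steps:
d = 1/3 (d = -1/3*(-1) = 1/3 ≈ 0.33333)
b(J, W) = W + J*W (b(J, W) = J*W + W = W + J*W)
M(I, o) = I/3 (M(I, o) = I*(1 + 1/3) - I = I*(4/3) - I = 4*I/3 - I = I/3)
(43 + 13)*M(10, 13) = (43 + 13)*((1/3)*10) = 56*(10/3) = 560/3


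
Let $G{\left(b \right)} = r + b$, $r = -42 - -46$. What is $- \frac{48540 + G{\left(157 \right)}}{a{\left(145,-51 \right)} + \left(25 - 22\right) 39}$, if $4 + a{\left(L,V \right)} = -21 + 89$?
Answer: $- \frac{48701}{181} \approx -269.07$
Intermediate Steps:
$r = 4$ ($r = -42 + 46 = 4$)
$a{\left(L,V \right)} = 64$ ($a{\left(L,V \right)} = -4 + \left(-21 + 89\right) = -4 + 68 = 64$)
$G{\left(b \right)} = 4 + b$
$- \frac{48540 + G{\left(157 \right)}}{a{\left(145,-51 \right)} + \left(25 - 22\right) 39} = - \frac{48540 + \left(4 + 157\right)}{64 + \left(25 - 22\right) 39} = - \frac{48540 + 161}{64 + 3 \cdot 39} = - \frac{48701}{64 + 117} = - \frac{48701}{181}$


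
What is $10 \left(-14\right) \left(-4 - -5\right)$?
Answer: $-140$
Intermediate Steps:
$10 \left(-14\right) \left(-4 - -5\right) = - 140 \left(-4 + 5\right) = \left(-140\right) 1 = -140$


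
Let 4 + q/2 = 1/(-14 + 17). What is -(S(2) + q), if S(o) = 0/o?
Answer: 22/3 ≈ 7.3333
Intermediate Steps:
S(o) = 0
q = -22/3 (q = -8 + 2/(-14 + 17) = -8 + 2/3 = -8 + 2*(⅓) = -8 + ⅔ = -22/3 ≈ -7.3333)
-(S(2) + q) = -(0 - 22/3) = -1*(-22/3) = 22/3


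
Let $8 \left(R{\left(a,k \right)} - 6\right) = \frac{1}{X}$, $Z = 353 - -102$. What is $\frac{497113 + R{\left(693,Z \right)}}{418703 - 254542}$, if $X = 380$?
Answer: $\frac{1511241761}{499049440} \approx 3.0282$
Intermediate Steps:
$Z = 455$ ($Z = 353 + 102 = 455$)
$R{\left(a,k \right)} = \frac{18241}{3040}$ ($R{\left(a,k \right)} = 6 + \frac{1}{8 \cdot 380} = 6 + \frac{1}{8} \cdot \frac{1}{380} = 6 + \frac{1}{3040} = \frac{18241}{3040}$)
$\frac{497113 + R{\left(693,Z \right)}}{418703 - 254542} = \frac{497113 + \frac{18241}{3040}}{418703 - 254542} = \frac{1511241761}{3040 \cdot 164161} = \frac{1511241761}{3040} \cdot \frac{1}{164161} = \frac{1511241761}{499049440}$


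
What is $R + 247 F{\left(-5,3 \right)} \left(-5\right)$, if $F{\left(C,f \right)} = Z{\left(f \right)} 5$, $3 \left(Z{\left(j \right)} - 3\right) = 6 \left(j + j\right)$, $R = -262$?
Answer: $-92887$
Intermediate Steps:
$Z{\left(j \right)} = 3 + 4 j$ ($Z{\left(j \right)} = 3 + \frac{6 \left(j + j\right)}{3} = 3 + \frac{6 \cdot 2 j}{3} = 3 + \frac{12 j}{3} = 3 + 4 j$)
$F{\left(C,f \right)} = 15 + 20 f$ ($F{\left(C,f \right)} = \left(3 + 4 f\right) 5 = 15 + 20 f$)
$R + 247 F{\left(-5,3 \right)} \left(-5\right) = -262 + 247 \left(15 + 20 \cdot 3\right) \left(-5\right) = -262 + 247 \left(15 + 60\right) \left(-5\right) = -262 + 247 \cdot 75 \left(-5\right) = -262 + 247 \left(-375\right) = -262 - 92625 = -92887$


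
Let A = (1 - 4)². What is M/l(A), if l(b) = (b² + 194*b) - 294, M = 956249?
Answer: 136607/219 ≈ 623.78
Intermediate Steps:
A = 9 (A = (-3)² = 9)
l(b) = -294 + b² + 194*b
M/l(A) = 956249/(-294 + 9² + 194*9) = 956249/(-294 + 81 + 1746) = 956249/1533 = 956249*(1/1533) = 136607/219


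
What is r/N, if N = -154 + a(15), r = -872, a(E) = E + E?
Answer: 218/31 ≈ 7.0323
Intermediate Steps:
a(E) = 2*E
N = -124 (N = -154 + 2*15 = -154 + 30 = -124)
r/N = -872/(-124) = -872*(-1/124) = 218/31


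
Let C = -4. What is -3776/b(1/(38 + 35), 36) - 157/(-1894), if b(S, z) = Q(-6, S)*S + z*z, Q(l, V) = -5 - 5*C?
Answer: -507221501/179215962 ≈ -2.8302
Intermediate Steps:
Q(l, V) = 15 (Q(l, V) = -5 - 5*(-4) = -5 + 20 = 15)
b(S, z) = z² + 15*S (b(S, z) = 15*S + z*z = 15*S + z² = z² + 15*S)
-3776/b(1/(38 + 35), 36) - 157/(-1894) = -3776/(36² + 15/(38 + 35)) - 157/(-1894) = -3776/(1296 + 15/73) - 157*(-1/1894) = -3776/(1296 + 15*(1/73)) + 157/1894 = -3776/(1296 + 15/73) + 157/1894 = -3776/94623/73 + 157/1894 = -3776*73/94623 + 157/1894 = -275648/94623 + 157/1894 = -507221501/179215962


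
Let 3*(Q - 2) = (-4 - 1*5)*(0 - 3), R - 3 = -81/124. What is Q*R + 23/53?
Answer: 172505/6572 ≈ 26.248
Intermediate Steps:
R = 291/124 (R = 3 - 81/124 = 291/124 ≈ 2.3468)
Q = 11 (Q = 2 + ((-4 - 1*5)*(0 - 3))/3 = 2 + ((-4 - 5)*(-3))/3 = 2 + (-9*(-3))/3 = 2 + (⅓)*27 = 2 + 9 = 11)
Q*R + 23/53 = 11*(291/124) + 23/53 = 3201/124 + 23*(1/53) = 3201/124 + 23/53 = 172505/6572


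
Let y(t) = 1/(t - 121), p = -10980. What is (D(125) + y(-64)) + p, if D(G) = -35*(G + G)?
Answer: -3650051/185 ≈ -19730.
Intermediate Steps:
y(t) = 1/(-121 + t)
D(G) = -70*G
(D(125) + y(-64)) + p = (-70*125 + 1/(-121 - 64)) - 10980 = (-8750 + 1/(-185)) - 10980 = (-8750 - 1/185) - 10980 = -1618751/185 - 10980 = -3650051/185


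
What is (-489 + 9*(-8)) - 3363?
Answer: -3924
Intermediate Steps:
(-489 + 9*(-8)) - 3363 = (-489 - 72) - 3363 = -561 - 3363 = -3924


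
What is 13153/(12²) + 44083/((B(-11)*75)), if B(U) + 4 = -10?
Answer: 1243783/25200 ≈ 49.356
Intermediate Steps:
B(U) = -14 (B(U) = -4 - 10 = -14)
13153/(12²) + 44083/((B(-11)*75)) = 13153/(12²) + 44083/((-14*75)) = 13153/144 + 44083/(-1050) = 13153*(1/144) + 44083*(-1/1050) = 13153/144 - 44083/1050 = 1243783/25200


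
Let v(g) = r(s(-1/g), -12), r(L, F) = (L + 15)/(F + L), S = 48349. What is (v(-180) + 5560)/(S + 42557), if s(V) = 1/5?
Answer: 163982/2681727 ≈ 0.061148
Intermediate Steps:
s(V) = 1/5
r(L, F) = (15 + L)/(F + L)
v(g) = -76/59 (v(g) = (15 + 1/5)/(-12 + 1/5) = (76/5)/(-59/5) = -5/59*76/5 = -76/59)
(v(-180) + 5560)/(S + 42557) = (-76/59 + 5560)/(48349 + 42557) = (327964/59)/90906 = (327964/59)*(1/90906) = 163982/2681727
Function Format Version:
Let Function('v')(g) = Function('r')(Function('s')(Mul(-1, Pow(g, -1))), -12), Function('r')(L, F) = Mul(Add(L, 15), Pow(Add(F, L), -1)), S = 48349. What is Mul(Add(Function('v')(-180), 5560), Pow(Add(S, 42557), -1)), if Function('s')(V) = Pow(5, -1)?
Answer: Rational(163982, 2681727) ≈ 0.061148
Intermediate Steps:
Function('s')(V) = Rational(1, 5)
Function('r')(L, F) = Mul(Pow(Add(F, L), -1), Add(15, L)) (Function('r')(L, F) = Mul(Add(15, L), Pow(Add(F, L), -1)) = Mul(Pow(Add(F, L), -1), Add(15, L)))
Function('v')(g) = Rational(-76, 59) (Function('v')(g) = Mul(Pow(Add(-12, Rational(1, 5)), -1), Add(15, Rational(1, 5))) = Mul(Pow(Rational(-59, 5), -1), Rational(76, 5)) = Mul(Rational(-5, 59), Rational(76, 5)) = Rational(-76, 59))
Mul(Add(Function('v')(-180), 5560), Pow(Add(S, 42557), -1)) = Mul(Add(Rational(-76, 59), 5560), Pow(Add(48349, 42557), -1)) = Mul(Rational(327964, 59), Pow(90906, -1)) = Mul(Rational(327964, 59), Rational(1, 90906)) = Rational(163982, 2681727)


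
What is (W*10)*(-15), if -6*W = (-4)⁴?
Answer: 6400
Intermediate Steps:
W = -128/3 (W = -⅙*(-4)⁴ = -⅙*256 = -128/3 ≈ -42.667)
(W*10)*(-15) = -128/3*10*(-15) = -1280/3*(-15) = 6400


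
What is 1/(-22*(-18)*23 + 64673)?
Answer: 1/73781 ≈ 1.3554e-5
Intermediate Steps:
1/(-22*(-18)*23 + 64673) = 1/(396*23 + 64673) = 1/(9108 + 64673) = 1/73781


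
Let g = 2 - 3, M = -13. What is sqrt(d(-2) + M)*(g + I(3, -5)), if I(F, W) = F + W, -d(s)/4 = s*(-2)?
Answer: -3*I*sqrt(29) ≈ -16.155*I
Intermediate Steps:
g = -1
d(s) = 8*s (d(s) = -4*s*(-2) = -(-8)*s = 8*s)
sqrt(d(-2) + M)*(g + I(3, -5)) = sqrt(8*(-2) - 13)*(-1 + (3 - 5)) = sqrt(-16 - 13)*(-1 - 2) = sqrt(-29)*(-3) = (I*sqrt(29))*(-3) = -3*I*sqrt(29)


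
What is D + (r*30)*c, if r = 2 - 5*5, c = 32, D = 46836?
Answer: 24756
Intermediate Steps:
r = -23 (r = 2 - 25 = -23)
D + (r*30)*c = 46836 - 23*30*32 = 46836 - 690*32 = 46836 - 22080 = 24756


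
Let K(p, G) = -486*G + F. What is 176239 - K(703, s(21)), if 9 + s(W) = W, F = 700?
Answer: 181371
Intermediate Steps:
s(W) = -9 + W
K(p, G) = 700 - 486*G (K(p, G) = -486*G + 700 = 700 - 486*G)
176239 - K(703, s(21)) = 176239 - (700 - 486*(-9 + 21)) = 176239 - (700 - 486*12) = 176239 - (700 - 5832) = 176239 - 1*(-5132) = 176239 + 5132 = 181371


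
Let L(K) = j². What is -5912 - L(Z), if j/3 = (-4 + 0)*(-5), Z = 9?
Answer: -9512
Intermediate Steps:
j = 60 (j = 3*((-4 + 0)*(-5)) = 3*(-4*(-5)) = 3*20 = 60)
L(K) = 3600 (L(K) = 60² = 3600)
-5912 - L(Z) = -5912 - 1*3600 = -5912 - 3600 = -9512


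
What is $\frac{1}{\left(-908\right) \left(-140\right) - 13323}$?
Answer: $\frac{1}{113797} \approx 8.7876 \cdot 10^{-6}$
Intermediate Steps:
$\frac{1}{\left(-908\right) \left(-140\right) - 13323} = \frac{1}{127120 - 13323} = \frac{1}{113797}$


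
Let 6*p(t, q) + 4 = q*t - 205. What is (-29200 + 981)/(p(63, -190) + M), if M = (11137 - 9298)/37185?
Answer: 2098647030/150955027 ≈ 13.902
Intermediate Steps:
M = 613/12395 (M = 1839*(1/37185) = 613/12395 ≈ 0.049455)
p(t, q) = -209/6 + q*t/6 (p(t, q) = -2/3 + (q*t - 205)/6 = -2/3 + (-205 + q*t)/6 = -2/3 + (-205/6 + q*t/6) = -209/6 + q*t/6)
(-29200 + 981)/(p(63, -190) + M) = (-29200 + 981)/((-209/6 + (1/6)*(-190)*63) + 613/12395) = -28219/((-209/6 - 1995) + 613/12395) = -28219/(-12179/6 + 613/12395) = -28219/(-150955027/74370) = -28219*(-74370/150955027) = 2098647030/150955027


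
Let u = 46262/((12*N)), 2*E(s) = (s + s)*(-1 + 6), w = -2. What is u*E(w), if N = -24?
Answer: 115655/72 ≈ 1606.3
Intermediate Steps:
E(s) = 5*s (E(s) = ((s + s)*(-1 + 6))/2 = ((2*s)*5)/2 = (10*s)/2 = 5*s)
u = -23131/144 (u = 46262/((12*(-24))) = 46262/(-288) = 46262*(-1/288) = -23131/144 ≈ -160.63)
u*E(w) = -115655*(-2)/144 = -23131/144*(-10) = 115655/72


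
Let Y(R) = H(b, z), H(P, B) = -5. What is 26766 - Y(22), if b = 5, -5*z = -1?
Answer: 26771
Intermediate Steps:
z = 1/5 (z = -1/5*(-1) = 1/5 ≈ 0.20000)
Y(R) = -5
26766 - Y(22) = 26766 - 1*(-5) = 26766 + 5 = 26771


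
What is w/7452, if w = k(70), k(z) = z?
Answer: 35/3726 ≈ 0.0093935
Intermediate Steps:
w = 70
w/7452 = 70/7452 = 70*(1/7452) = 35/3726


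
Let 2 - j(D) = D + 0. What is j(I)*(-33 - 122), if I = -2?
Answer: -620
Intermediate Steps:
j(D) = 2 - D (j(D) = 2 - (D + 0) = 2 - D)
j(I)*(-33 - 122) = (2 - 1*(-2))*(-33 - 122) = (2 + 2)*(-155) = 4*(-155) = -620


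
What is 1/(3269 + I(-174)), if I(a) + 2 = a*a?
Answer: 1/33543 ≈ 2.9812e-5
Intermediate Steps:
I(a) = -2 + a² (I(a) = -2 + a*a = -2 + a²)
1/(3269 + I(-174)) = 1/(3269 + (-2 + (-174)²)) = 1/(3269 + (-2 + 30276)) = 1/(3269 + 30274) = 1/33543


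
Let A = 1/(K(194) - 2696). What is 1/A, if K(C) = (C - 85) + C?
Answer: -2393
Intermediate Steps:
K(C) = -85 + 2*C (K(C) = (-85 + C) + C = -85 + 2*C)
A = -1/2393 (A = 1/((-85 + 2*194) - 2696) = 1/((-85 + 388) - 2696) = 1/(303 - 2696) = 1/(-2393) = -1/2393 ≈ -0.00041789)
1/A = 1/(-1/2393) = -2393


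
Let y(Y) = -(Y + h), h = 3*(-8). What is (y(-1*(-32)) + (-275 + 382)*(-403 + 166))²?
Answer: 643484689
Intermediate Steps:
h = -24
y(Y) = 24 - Y (y(Y) = -(Y - 24) = -(-24 + Y) = 24 - Y)
(y(-1*(-32)) + (-275 + 382)*(-403 + 166))² = ((24 - (-1)*(-32)) + (-275 + 382)*(-403 + 166))² = ((24 - 1*32) + 107*(-237))² = ((24 - 32) - 25359)² = (-8 - 25359)² = (-25367)² = 643484689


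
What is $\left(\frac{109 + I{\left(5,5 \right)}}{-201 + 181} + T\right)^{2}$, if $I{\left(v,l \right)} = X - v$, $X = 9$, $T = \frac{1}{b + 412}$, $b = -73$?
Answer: $\frac{1465894369}{45968400} \approx 31.889$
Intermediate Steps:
$T = \frac{1}{339}$ ($T = \frac{1}{-73 + 412} = \frac{1}{339} \approx 0.0029499$)
$I{\left(v,l \right)} = 9 - v$
$\left(\frac{109 + I{\left(5,5 \right)}}{-201 + 181} + T\right)^{2} = \left(\frac{109 + \left(9 - 5\right)}{-201 + 181} + \frac{1}{339}\right)^{2} = \left(\frac{109 + \left(9 - 5\right)}{-20} + \frac{1}{339}\right)^{2} = \left(\left(109 + 4\right) \left(- \frac{1}{20}\right) + \frac{1}{339}\right)^{2} = \left(113 \left(- \frac{1}{20}\right) + \frac{1}{339}\right)^{2} = \left(- \frac{113}{20} + \frac{1}{339}\right)^{2} = \left(- \frac{38287}{6780}\right)^{2} = \frac{1465894369}{45968400}$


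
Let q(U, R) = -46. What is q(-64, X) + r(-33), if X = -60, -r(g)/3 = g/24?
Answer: -335/8 ≈ -41.875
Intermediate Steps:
r(g) = -g/8 (r(g) = -3*g/24 = -g/8)
q(-64, X) + r(-33) = -46 - ⅛*(-33) = -46 + 33/8 = -335/8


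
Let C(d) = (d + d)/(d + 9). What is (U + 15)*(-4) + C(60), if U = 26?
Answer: -3732/23 ≈ -162.26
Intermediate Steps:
C(d) = 2*d/(9 + d) (C(d) = (2*d)/(9 + d) = 2*d/(9 + d))
(U + 15)*(-4) + C(60) = (26 + 15)*(-4) + 2*60/(9 + 60) = 41*(-4) + 2*60/69 = -164 + 2*60*(1/69) = -164 + 40/23 = -3732/23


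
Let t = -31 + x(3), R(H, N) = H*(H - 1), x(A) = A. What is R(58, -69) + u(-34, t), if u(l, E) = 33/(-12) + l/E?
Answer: 92525/28 ≈ 3304.5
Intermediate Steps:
R(H, N) = H*(-1 + H)
t = -28 (t = -31 + 3 = -28)
u(l, E) = -11/4 + l/E (u(l, E) = 33*(-1/12) + l/E = -11/4 + l/E)
R(58, -69) + u(-34, t) = 58*(-1 + 58) + (-11/4 - 34/(-28)) = 58*57 + (-11/4 - 34*(-1/28)) = 3306 + (-11/4 + 17/14) = 3306 - 43/28 = 92525/28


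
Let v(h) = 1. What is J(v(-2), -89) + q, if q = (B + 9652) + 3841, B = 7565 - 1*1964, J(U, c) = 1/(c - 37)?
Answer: 2405843/126 ≈ 19094.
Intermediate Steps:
J(U, c) = 1/(-37 + c)
B = 5601 (B = 7565 - 1964 = 5601)
q = 19094 (q = (5601 + 9652) + 3841 = 15253 + 3841 = 19094)
J(v(-2), -89) + q = 1/(-37 - 89) + 19094 = 1/(-126) + 19094 = -1/126 + 19094 = 2405843/126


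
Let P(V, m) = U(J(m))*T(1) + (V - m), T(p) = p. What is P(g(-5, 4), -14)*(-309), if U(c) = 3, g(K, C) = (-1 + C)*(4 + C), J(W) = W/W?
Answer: -12669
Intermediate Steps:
J(W) = 1
P(V, m) = 3 + V - m (P(V, m) = 3*1 + (V - m) = 3 + (V - m) = 3 + V - m)
P(g(-5, 4), -14)*(-309) = (3 + (-4 + 4² + 3*4) - 1*(-14))*(-309) = (3 + (-4 + 16 + 12) + 14)*(-309) = (3 + 24 + 14)*(-309) = 41*(-309) = -12669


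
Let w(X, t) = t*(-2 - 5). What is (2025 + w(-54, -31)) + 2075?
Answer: 4317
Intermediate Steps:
w(X, t) = -7*t (w(X, t) = t*(-7) = -7*t)
(2025 + w(-54, -31)) + 2075 = (2025 - 7*(-31)) + 2075 = (2025 + 217) + 2075 = 2242 + 2075 = 4317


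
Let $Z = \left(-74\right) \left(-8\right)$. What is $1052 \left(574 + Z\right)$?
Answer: $1226632$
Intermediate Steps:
$Z = 592$
$1052 \left(574 + Z\right) = 1052 \left(574 + 592\right) = 1052 \cdot 1166 = 1226632$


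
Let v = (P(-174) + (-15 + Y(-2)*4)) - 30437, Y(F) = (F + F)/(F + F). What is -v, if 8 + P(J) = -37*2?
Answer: 30530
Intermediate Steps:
P(J) = -82 (P(J) = -8 - 37*2 = -8 - 74 = -82)
Y(F) = 1 (Y(F) = (2*F)/((2*F)) = (2*F)*(1/(2*F)) = 1)
v = -30530 (v = (-82 + (-15 + 1*4)) - 30437 = (-82 + (-15 + 4)) - 30437 = (-82 - 11) - 30437 = -93 - 30437 = -30530)
-v = -1*(-30530) = 30530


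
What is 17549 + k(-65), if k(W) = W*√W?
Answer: 17549 - 65*I*√65 ≈ 17549.0 - 524.05*I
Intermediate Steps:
k(W) = W^(3/2)
17549 + k(-65) = 17549 + (-65)^(3/2) = 17549 - 65*I*√65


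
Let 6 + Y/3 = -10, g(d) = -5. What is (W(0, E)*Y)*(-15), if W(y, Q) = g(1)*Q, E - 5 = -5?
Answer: 0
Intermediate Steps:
E = 0 (E = 5 - 5 = 0)
W(y, Q) = -5*Q
Y = -48 (Y = -18 + 3*(-10) = -18 - 30 = -48)
(W(0, E)*Y)*(-15) = (-5*0*(-48))*(-15) = (0*(-48))*(-15) = 0*(-15) = 0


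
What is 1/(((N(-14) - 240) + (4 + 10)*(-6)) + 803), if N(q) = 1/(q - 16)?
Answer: 30/14369 ≈ 0.0020878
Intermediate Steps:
N(q) = 1/(-16 + q)
1/(((N(-14) - 240) + (4 + 10)*(-6)) + 803) = 1/(((1/(-16 - 14) - 240) + (4 + 10)*(-6)) + 803) = 1/(((1/(-30) - 240) + 14*(-6)) + 803) = 1/(((-1/30 - 240) - 84) + 803) = 1/((-7201/30 - 84) + 803) = 1/(-9721/30 + 803) = 1/(14369/30) = 30/14369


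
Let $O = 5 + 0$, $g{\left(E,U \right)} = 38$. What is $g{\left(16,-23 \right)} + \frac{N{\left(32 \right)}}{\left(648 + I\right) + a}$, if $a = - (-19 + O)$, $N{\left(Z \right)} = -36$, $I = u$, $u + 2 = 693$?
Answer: $\frac{17126}{451} \approx 37.973$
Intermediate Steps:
$u = 691$ ($u = -2 + 693 = 691$)
$I = 691$
$O = 5$
$a = 14$ ($a = - (-19 + 5) = \left(-1\right) \left(-14\right) = 14$)
$g{\left(16,-23 \right)} + \frac{N{\left(32 \right)}}{\left(648 + I\right) + a} = 38 + \frac{1}{\left(648 + 691\right) + 14} \left(-36\right) = 38 + \frac{1}{1339 + 14} \left(-36\right) = 38 + \frac{1}{1353} \left(-36\right) = 38 - \frac{12}{451} = \frac{17126}{451}$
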